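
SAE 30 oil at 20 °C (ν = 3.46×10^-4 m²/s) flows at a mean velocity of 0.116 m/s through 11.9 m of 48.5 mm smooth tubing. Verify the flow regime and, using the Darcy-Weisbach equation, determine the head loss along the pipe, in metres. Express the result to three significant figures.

Re = VD/ν = 0.116·0.04850/3.46×10^-4 = 16.3 → laminar (Re < 2300)
f = 64/Re = 3.936
h_f = f(L/D)V²/(2g) = 3.936·(11.9/0.04850)·0.116²/(2·9.81) = 0.6623 m

h_f ≈ 0.662 m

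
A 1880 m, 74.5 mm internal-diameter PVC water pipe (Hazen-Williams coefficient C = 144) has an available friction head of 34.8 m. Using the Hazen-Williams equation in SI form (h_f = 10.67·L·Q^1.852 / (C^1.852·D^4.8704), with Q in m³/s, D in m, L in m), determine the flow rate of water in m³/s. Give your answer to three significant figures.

Rearranging: Q = [h_f·C^1.852·D^4.8704 / (10.67·L)]^(1/1.852)
Q = [34.8·144^1.852·0.0745^4.8704 / (10.67·1880)]^0.540 = 0.005031 m³/s

Q ≈ 0.00503 m³/s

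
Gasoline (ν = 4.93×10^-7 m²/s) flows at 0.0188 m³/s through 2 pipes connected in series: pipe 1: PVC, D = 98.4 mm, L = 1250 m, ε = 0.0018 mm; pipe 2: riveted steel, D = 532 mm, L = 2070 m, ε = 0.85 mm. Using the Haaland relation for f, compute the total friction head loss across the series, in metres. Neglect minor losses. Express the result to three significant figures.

H ≈ 52.7 m

Pipe 1: V = 2.472 m/s, Re = 4.93×10^5, ε/D = 1.83×10^-5, f = 0.01331, h_1 = f(L/D)V²/2g = 52.66 m
Pipe 2: V = 0.08458 m/s, Re = 9.13×10^4, ε/D = 0.00160, f = 0.02401, h_2 = f(L/D)V²/2g = 0.03406 m
Series → Q common, losses add: H = Σh = 52.69 m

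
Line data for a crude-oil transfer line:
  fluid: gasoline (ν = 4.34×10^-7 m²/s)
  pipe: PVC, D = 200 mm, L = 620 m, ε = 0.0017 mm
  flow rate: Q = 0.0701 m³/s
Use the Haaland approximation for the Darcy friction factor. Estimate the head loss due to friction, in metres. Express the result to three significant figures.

V = 4Q/(πD²) = 4·0.0701/(π·0.200²) = 2.231 m/s
Re = VD/ν = 2.231·0.200/4.34×10^-7 = 1.03×10^6 → turbulent
ε/D = 0.0017/200 = 8.50×10^-6
Haaland: f = 0.01169
h_f = f(L/D)V²/(2g) = 0.01169·(620/0.200)·2.231²/(2·9.81) = 9.194 m

h_f ≈ 9.19 m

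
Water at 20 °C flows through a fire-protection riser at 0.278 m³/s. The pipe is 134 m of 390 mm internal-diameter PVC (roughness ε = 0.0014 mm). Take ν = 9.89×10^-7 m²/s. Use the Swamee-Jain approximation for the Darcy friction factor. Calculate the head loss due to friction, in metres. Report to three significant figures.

V = 4Q/(πD²) = 4·0.278/(π·0.390²) = 2.327 m/s
Re = VD/ν = 2.327·0.390/9.89×10^-7 = 9.18×10^5 → turbulent
ε/D = 0.0014/390 = 3.59×10^-6
Swamee-Jain: f = 0.01186
h_f = f(L/D)V²/(2g) = 0.01186·(134/0.390)·2.327²/(2·9.81) = 1.125 m

h_f ≈ 1.13 m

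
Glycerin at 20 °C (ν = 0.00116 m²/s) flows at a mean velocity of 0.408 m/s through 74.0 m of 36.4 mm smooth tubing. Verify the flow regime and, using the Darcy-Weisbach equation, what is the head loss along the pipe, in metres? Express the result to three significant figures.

Re = VD/ν = 0.408·0.03640/0.00116 = 12.8 → laminar (Re < 2300)
f = 64/Re = 4.999
h_f = f(L/D)V²/(2g) = 4.999·(74.0/0.03640)·0.408²/(2·9.81) = 86.22 m

h_f ≈ 86.2 m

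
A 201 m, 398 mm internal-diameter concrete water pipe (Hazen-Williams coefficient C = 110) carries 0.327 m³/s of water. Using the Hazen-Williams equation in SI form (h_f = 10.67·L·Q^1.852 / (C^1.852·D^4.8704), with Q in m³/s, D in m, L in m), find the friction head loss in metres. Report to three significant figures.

h_f = 10.67·201·0.327^1.852 / (110^1.852·0.398^4.8704) = 3.984 m

h_f ≈ 3.98 m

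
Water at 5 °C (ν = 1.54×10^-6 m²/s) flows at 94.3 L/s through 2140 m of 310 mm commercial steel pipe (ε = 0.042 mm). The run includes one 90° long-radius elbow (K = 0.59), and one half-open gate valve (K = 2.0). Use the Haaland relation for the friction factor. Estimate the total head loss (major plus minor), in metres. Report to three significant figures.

V = 4Q/(πD²) = 1.249 m/s; V²/2g = 0.07956 m
Re = 2.52×10^5, ε/D = 1.35×10^-4 → f = 0.01590 (Haaland)
Major: h_f = f(L/D)·V²/2g = 0.01590·6903·0.07956 = 8.735 m
Minor: ΣK = 2.59; h_m = ΣK·V²/2g = 0.2061 m
Total H_L = 8.735 + 0.2061 = 8.941 m

H_L ≈ 8.94 m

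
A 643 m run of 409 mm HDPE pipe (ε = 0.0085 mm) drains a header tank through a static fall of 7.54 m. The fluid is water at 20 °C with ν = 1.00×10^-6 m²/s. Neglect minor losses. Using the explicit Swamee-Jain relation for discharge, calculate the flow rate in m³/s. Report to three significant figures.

Q ≈ 0.370 m³/s

Swamee-Jain (Type II): Q = -0.965·√(gD⁵h_f/L)·ln[ε/(3.7D) + √(3.17ν²L/(gD³h_f))]
√(gD⁵h_f/L) = √(9.81·0.409⁵·7.54/643) = 0.03628
ε/(3.7D) = 5.62×10^-6; √(3.17ν²L/(gD³h_f)) = 2.01×10^-5
Q = -0.965·0.03628·ln(2.569×10^-5) = 0.3701 m³/s
Check: V = 2.82 m/s, Re = 1.15×10^6, f = 0.01187, h_f = 7.55 m ≈ 7.54 m ✓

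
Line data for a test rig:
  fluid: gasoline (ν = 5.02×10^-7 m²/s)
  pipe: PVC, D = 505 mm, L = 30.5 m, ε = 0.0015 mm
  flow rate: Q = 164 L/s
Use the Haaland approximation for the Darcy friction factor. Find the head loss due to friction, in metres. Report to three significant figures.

V = 4Q/(πD²) = 4·0.164/(π·0.505²) = 0.8188 m/s
Re = VD/ν = 0.8188·0.505/5.02×10^-7 = 8.24×10^5 → turbulent
ε/D = 0.0015/505 = 2.97×10^-6
Haaland: f = 0.01202
h_f = f(L/D)V²/(2g) = 0.01202·(30.5/0.505)·0.8188²/(2·9.81) = 0.02480 m

h_f ≈ 0.0248 m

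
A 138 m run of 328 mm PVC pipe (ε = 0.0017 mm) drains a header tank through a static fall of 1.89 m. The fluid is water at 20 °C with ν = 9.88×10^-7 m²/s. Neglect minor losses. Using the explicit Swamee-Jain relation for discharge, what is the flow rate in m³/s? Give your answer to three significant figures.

Q ≈ 0.229 m³/s

Swamee-Jain (Type II): Q = -0.965·√(gD⁵h_f/L)·ln[ε/(3.7D) + √(3.17ν²L/(gD³h_f))]
√(gD⁵h_f/L) = √(9.81·0.328⁵·1.89/138) = 0.02258
ε/(3.7D) = 1.40×10^-6; √(3.17ν²L/(gD³h_f)) = 2.55×10^-5
Q = -0.965·0.02258·ln(2.695×10^-5) = 0.2293 m³/s
Check: V = 2.71 m/s, Re = 9.01×10^5, f = 0.01194, h_f = 1.88 m ≈ 1.89 m ✓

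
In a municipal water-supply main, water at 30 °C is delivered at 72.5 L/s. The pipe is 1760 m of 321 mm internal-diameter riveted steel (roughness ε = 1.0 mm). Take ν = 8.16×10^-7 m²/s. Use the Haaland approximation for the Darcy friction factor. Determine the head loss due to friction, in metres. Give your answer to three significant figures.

V = 4Q/(πD²) = 4·0.0725/(π·0.321²) = 0.8959 m/s
Re = VD/ν = 0.8959·0.321/8.16×10^-7 = 3.52×10^5 → turbulent
ε/D = 1.0/321 = 0.00312
Haaland: f = 0.02683
h_f = f(L/D)V²/(2g) = 0.02683·(1760/0.321)·0.8959²/(2·9.81) = 6.018 m

h_f ≈ 6.02 m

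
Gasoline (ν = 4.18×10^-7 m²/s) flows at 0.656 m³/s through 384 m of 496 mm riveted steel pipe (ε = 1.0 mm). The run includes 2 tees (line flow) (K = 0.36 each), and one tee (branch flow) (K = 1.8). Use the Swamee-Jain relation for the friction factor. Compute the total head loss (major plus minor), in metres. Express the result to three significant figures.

V = 4Q/(πD²) = 3.395 m/s; V²/2g = 0.5875 m
Re = 4.03×10^6, ε/D = 0.00202 → f = 0.02355 (Swamee-Jain)
Major: h_f = f(L/D)·V²/2g = 0.02355·774.2·0.5875 = 10.71 m
Minor: ΣK = 2.52; h_m = ΣK·V²/2g = 1.480 m
Total H_L = 10.71 + 1.480 = 12.19 m

H_L ≈ 12.2 m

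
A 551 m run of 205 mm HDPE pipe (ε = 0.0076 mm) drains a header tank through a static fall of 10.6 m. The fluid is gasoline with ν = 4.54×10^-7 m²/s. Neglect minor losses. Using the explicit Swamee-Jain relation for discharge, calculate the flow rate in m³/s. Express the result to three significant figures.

Q ≈ 0.0831 m³/s

Swamee-Jain (Type II): Q = -0.965·√(gD⁵h_f/L)·ln[ε/(3.7D) + √(3.17ν²L/(gD³h_f))]
√(gD⁵h_f/L) = √(9.81·0.205⁵·10.6/551) = 0.008266
ε/(3.7D) = 1.00×10^-5; √(3.17ν²L/(gD³h_f)) = 2.00×10^-5
Q = -0.965·0.008266·ln(3.007×10^-5) = 0.08305 m³/s
Check: V = 2.52 m/s, Re = 1.14×10^6, f = 0.01225, h_f = 10.6 m ≈ 10.6 m ✓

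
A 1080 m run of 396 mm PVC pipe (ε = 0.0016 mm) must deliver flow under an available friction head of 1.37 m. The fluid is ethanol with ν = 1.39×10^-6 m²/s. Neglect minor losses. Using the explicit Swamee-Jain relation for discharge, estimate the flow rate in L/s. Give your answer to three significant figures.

Swamee-Jain (Type II): Q = -0.965·√(gD⁵h_f/L)·ln[ε/(3.7D) + √(3.17ν²L/(gD³h_f))]
√(gD⁵h_f/L) = √(9.81·0.396⁵·1.37/1080) = 0.01101
ε/(3.7D) = 1.09×10^-6; √(3.17ν²L/(gD³h_f)) = 8.90×10^-5
Q = -0.965·0.01101·ln(9.012×10^-5) = 0.09895 m³/s
Check: V = 0.803 m/s, Re = 2.29×10^5, f = 0.01517, h_f = 1.36 m ≈ 1.37 m ✓

Q ≈ 98.9 L/s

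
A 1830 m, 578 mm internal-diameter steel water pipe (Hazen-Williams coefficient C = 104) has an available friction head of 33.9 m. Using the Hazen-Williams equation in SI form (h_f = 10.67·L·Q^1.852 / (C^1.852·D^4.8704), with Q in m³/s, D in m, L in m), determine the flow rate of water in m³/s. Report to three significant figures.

Rearranging: Q = [h_f·C^1.852·D^4.8704 / (10.67·L)]^(1/1.852)
Q = [33.9·104^1.852·0.578^4.8704 / (10.67·1830)]^0.540 = 0.7951 m³/s

Q ≈ 0.795 m³/s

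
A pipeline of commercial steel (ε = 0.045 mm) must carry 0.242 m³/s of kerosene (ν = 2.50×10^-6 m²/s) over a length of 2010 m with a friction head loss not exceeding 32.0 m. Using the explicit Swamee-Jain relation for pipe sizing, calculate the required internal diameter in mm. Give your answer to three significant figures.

D ≈ 346 mm

Swamee-Jain (Type III): D = 0.66·[ε^1.25·(LQ²/(gh_f))^4.75 + ν·Q^9.4·(L/(gh_f))^5.2]^0.04
LQ²/(gh_f) = 0.3750; L/(gh_f) = 6.403
Term 1 = ε^1.25·(…)^4.75 = 3.49×10^-8; Term 2 = ν·Q^9.4·(…)^5.2 = 6.29×10^-8
D = 0.66·(3.49×10^-8 + 6.29×10^-8)^0.04 = 0.3461 m = 346 mm
Check: V = 2.57 m/s, Re = 3.56×10^5, f = 0.01538, h_f = 30.1 m ≈ 32.0 m ✓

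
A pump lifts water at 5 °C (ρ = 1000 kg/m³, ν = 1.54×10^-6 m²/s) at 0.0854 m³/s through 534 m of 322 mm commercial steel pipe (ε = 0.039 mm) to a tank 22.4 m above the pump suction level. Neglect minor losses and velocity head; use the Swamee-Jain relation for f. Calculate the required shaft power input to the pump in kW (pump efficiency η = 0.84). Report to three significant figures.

P_shaft ≈ 23.9 kW

V = 4Q/(πD²) = 1.049 m/s; Re = 2.19×10^5; ε/D = 1.21×10^-4; f = 0.01633
h_f = f(L/D)V²/2g = 1.518 m
Total head H = z + h_f = 22.4 + 1.518 = 23.92 m
P_hyd = ρgQH = 1000·9.81·0.0854·23.92 = 20.04 kW
P_shaft = P_hyd/η = 20.04/0.84 = 23.85 kW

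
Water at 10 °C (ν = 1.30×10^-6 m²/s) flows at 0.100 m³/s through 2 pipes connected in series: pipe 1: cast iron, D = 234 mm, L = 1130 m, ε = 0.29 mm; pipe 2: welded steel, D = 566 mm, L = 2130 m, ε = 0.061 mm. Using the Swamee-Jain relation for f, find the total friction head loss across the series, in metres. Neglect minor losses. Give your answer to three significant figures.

H ≈ 29.0 m

Pipe 1: V = 2.325 m/s, Re = 4.19×10^5, ε/D = 0.00124, f = 0.02144, h_1 = f(L/D)V²/2g = 28.54 m
Pipe 2: V = 0.3974 m/s, Re = 1.73×10^5, ε/D = 1.08×10^-4, f = 0.01683, h_2 = f(L/D)V²/2g = 0.5099 m
Series → Q common, losses add: H = Σh = 29.05 m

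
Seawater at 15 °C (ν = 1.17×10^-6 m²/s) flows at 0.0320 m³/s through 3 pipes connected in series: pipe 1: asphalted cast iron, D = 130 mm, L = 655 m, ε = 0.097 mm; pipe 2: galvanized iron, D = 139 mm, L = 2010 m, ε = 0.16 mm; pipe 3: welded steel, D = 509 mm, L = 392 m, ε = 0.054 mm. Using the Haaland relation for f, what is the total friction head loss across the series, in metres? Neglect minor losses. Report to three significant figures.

H ≈ 98.9 m

Pipe 1: V = 2.411 m/s, Re = 2.68×10^5, ε/D = 7.46×10^-4, f = 0.01949, h_1 = f(L/D)V²/2g = 29.09 m
Pipe 2: V = 2.109 m/s, Re = 2.51×10^5, ε/D = 0.00115, f = 0.02128, h_2 = f(L/D)V²/2g = 69.75 m
Pipe 3: V = 0.1573 m/s, Re = 6.84×10^4, ε/D = 1.06×10^-4, f = 0.01969, h_3 = f(L/D)V²/2g = 0.01912 m
Series → Q common, losses add: H = Σh = 98.86 m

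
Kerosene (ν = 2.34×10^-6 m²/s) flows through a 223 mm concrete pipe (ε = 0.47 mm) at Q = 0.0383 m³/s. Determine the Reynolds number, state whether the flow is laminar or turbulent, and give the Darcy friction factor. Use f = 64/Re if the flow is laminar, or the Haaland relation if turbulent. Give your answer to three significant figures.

V = 4Q/(πD²) = 0.9806 m/s
Re = VD/ν = 0.9806·0.223/2.34×10^-6 = 9.35×10^4
Re > 4000 → turbulent; ε/D = 0.00211
Haaland: f = 0.02535

Re ≈ 9.35×10^4; turbulent; f ≈ 0.0254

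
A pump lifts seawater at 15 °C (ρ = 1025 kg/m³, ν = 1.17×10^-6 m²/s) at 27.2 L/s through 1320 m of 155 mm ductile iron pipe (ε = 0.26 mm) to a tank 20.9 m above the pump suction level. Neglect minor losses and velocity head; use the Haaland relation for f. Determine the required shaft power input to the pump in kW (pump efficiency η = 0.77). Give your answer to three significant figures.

P_shaft ≈ 14.9 kW

V = 4Q/(πD²) = 1.442 m/s; Re = 1.91×10^5; ε/D = 0.00168; f = 0.02333
h_f = f(L/D)V²/2g = 21.04 m
Total head H = z + h_f = 20.9 + 21.04 = 41.94 m
P_hyd = ρgQH = 1025·9.81·0.0272·41.94 = 11.47 kW
P_shaft = P_hyd/η = 11.47/0.77 = 14.90 kW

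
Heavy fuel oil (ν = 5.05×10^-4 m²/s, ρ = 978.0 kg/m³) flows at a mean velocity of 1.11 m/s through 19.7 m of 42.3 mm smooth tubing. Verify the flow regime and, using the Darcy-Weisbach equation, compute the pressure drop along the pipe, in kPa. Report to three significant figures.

Re = VD/ν = 1.11·0.04230/5.05×10^-4 = 93.0 → laminar (Re < 2300)
f = 64/Re = 0.6883
h_f = f(L/D)V²/(2g) = 0.6883·(19.7/0.04230)·1.11²/(2·9.81) = 20.13 m
Δp = ρg·h_f = 978.0·9.81·20.13 = 193.1 kPa

Δp ≈ 193 kPa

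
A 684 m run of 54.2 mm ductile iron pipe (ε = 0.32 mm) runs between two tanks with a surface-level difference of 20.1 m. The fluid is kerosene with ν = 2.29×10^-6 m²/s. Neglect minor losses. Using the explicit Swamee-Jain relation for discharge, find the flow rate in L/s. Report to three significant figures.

Swamee-Jain (Type II): Q = -0.965·√(gD⁵h_f/L)·ln[ε/(3.7D) + √(3.17ν²L/(gD³h_f))]
√(gD⁵h_f/L) = √(9.81·0.0542⁵·20.1/684) = 3.672×10^-4
ε/(3.7D) = 0.00160; √(3.17ν²L/(gD³h_f)) = 6.02×10^-4
Q = -0.965·3.672×10^-4·ln(0.002198) = 0.002169 m³/s
Check: V = 0.940 m/s, Re = 2.22×10^4, f = 0.03591, h_f = 20.4 m ≈ 20.1 m ✓

Q ≈ 2.17 L/s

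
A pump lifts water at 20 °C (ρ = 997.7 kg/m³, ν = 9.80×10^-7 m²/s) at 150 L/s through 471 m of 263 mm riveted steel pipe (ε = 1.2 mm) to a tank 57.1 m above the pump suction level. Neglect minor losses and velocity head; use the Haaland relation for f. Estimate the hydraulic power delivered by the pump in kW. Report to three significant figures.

V = 4Q/(πD²) = 2.761 m/s; Re = 7.41×10^5; ε/D = 0.00456; f = 0.02973
h_f = f(L/D)V²/2g = 20.69 m
Total head H = z + h_f = 57.1 + 20.69 = 77.79 m
P_hyd = ρgQH = 997.7·9.81·0.150·77.79 = 114.2 kW

P_hyd ≈ 114 kW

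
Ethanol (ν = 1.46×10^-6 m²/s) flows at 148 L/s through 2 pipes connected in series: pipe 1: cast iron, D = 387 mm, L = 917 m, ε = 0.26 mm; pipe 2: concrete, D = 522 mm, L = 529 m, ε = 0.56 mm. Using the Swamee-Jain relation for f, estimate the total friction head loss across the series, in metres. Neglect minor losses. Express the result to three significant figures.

Pipe 1: V = 1.258 m/s, Re = 3.34×10^5, ε/D = 6.72×10^-4, f = 0.01914, h_1 = f(L/D)V²/2g = 3.659 m
Pipe 2: V = 0.6916 m/s, Re = 2.47×10^5, ε/D = 0.00107, f = 0.02123, h_2 = f(L/D)V²/2g = 0.5245 m
Series → Q common, losses add: H = Σh = 4.183 m

H ≈ 4.18 m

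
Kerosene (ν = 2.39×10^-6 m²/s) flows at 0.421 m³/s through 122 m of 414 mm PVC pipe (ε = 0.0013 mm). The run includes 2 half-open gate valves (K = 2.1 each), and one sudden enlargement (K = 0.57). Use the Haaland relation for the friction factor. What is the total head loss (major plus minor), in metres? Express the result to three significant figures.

V = 4Q/(πD²) = 3.127 m/s; V²/2g = 0.4985 m
Re = 5.42×10^5, ε/D = 3.14×10^-6 → f = 0.01291 (Haaland)
Major: h_f = f(L/D)·V²/2g = 0.01291·294.7·0.4985 = 1.897 m
Minor: ΣK = 4.77; h_m = ΣK·V²/2g = 2.378 m
Total H_L = 1.897 + 2.378 = 4.275 m

H_L ≈ 4.28 m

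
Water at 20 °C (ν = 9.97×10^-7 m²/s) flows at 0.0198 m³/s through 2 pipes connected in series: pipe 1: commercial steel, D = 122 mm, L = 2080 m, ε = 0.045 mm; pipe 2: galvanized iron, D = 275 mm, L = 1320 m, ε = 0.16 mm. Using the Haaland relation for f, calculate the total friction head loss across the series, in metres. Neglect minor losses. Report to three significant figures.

H ≈ 45.1 m

Pipe 1: V = 1.694 m/s, Re = 2.07×10^5, ε/D = 3.69×10^-4, f = 0.01785, h_1 = f(L/D)V²/2g = 44.50 m
Pipe 2: V = 0.3334 m/s, Re = 9.19×10^4, ε/D = 5.82×10^-4, f = 0.02061, h_2 = f(L/D)V²/2g = 0.5604 m
Series → Q common, losses add: H = Σh = 45.06 m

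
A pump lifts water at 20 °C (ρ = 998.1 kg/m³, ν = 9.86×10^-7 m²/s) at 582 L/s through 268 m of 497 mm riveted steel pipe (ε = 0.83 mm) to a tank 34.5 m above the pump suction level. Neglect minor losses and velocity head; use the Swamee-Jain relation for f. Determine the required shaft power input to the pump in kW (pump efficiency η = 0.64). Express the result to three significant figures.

V = 4Q/(πD²) = 3.000 m/s; Re = 1.51×10^6; ε/D = 0.00167; f = 0.02254
h_f = f(L/D)V²/2g = 5.575 m
Total head H = z + h_f = 34.5 + 5.575 = 40.07 m
P_hyd = ρgQH = 998.1·9.81·0.582·40.07 = 228.4 kW
P_shaft = P_hyd/η = 228.4/0.64 = 356.8 kW

P_shaft ≈ 357 kW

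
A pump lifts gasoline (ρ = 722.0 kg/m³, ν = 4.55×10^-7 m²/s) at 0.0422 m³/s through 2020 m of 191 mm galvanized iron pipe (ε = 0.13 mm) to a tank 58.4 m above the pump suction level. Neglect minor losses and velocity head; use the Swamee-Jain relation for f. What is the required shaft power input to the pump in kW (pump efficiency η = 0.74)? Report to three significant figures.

P_shaft ≈ 32.4 kW

V = 4Q/(πD²) = 1.473 m/s; Re = 6.18×10^5; ε/D = 6.81×10^-4; f = 0.01867
h_f = f(L/D)V²/2g = 21.83 m
Total head H = z + h_f = 58.4 + 21.83 = 80.23 m
P_hyd = ρgQH = 722.0·9.81·0.0422·80.23 = 23.98 kW
P_shaft = P_hyd/η = 23.98/0.74 = 32.41 kW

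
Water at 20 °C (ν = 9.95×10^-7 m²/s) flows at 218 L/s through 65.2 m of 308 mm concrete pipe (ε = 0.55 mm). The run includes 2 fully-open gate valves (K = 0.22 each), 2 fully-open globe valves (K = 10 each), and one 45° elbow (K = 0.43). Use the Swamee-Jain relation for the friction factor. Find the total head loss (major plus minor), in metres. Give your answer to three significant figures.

V = 4Q/(πD²) = 2.926 m/s; V²/2g = 0.4363 m
Re = 9.06×10^5, ε/D = 0.00179 → f = 0.02303 (Swamee-Jain)
Major: h_f = f(L/D)·V²/2g = 0.02303·211.7·0.4363 = 2.128 m
Minor: ΣK = 20.9; h_m = ΣK·V²/2g = 9.107 m
Total H_L = 2.128 + 9.107 = 11.23 m

H_L ≈ 11.2 m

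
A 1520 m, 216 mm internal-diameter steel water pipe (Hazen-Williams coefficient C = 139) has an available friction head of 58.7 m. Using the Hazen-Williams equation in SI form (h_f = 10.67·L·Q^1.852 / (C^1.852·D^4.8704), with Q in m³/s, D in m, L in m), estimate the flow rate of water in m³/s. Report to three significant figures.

Rearranging: Q = [h_f·C^1.852·D^4.8704 / (10.67·L)]^(1/1.852)
Q = [58.7·139^1.852·0.216^4.8704 / (10.67·1520)]^0.540 = 0.1187 m³/s

Q ≈ 0.119 m³/s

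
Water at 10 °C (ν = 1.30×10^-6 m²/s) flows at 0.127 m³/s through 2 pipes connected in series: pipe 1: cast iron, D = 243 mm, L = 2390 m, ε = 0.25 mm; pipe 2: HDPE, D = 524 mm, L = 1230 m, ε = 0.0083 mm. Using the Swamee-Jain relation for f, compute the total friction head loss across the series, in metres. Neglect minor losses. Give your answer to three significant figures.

H ≈ 77.6 m

Pipe 1: V = 2.738 m/s, Re = 5.12×10^5, ε/D = 0.00103, f = 0.02047, h_1 = f(L/D)V²/2g = 76.93 m
Pipe 2: V = 0.5889 m/s, Re = 2.37×10^5, ε/D = 1.58×10^-5, f = 0.01519, h_2 = f(L/D)V²/2g = 0.6302 m
Series → Q common, losses add: H = Σh = 77.56 m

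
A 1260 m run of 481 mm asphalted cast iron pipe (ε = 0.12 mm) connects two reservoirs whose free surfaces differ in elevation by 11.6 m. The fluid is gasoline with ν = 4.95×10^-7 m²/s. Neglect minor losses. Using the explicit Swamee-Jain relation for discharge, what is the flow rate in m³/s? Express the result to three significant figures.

Q ≈ 0.441 m³/s

Swamee-Jain (Type II): Q = -0.965·√(gD⁵h_f/L)·ln[ε/(3.7D) + √(3.17ν²L/(gD³h_f))]
√(gD⁵h_f/L) = √(9.81·0.481⁵·11.6/1260) = 0.04822
ε/(3.7D) = 6.74×10^-5; √(3.17ν²L/(gD³h_f)) = 8.79×10^-6
Q = -0.965·0.04822·ln(7.622×10^-5) = 0.4412 m³/s
Check: V = 2.43 m/s, Re = 2.36×10^6, f = 0.01481, h_f = 11.7 m ≈ 11.6 m ✓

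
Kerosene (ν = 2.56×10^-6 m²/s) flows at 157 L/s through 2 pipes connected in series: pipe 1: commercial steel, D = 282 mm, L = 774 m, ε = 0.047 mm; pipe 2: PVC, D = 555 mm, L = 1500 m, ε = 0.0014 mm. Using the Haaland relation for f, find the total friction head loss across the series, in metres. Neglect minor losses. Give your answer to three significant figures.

H ≈ 15.1 m

Pipe 1: V = 2.514 m/s, Re = 2.77×10^5, ε/D = 1.67×10^-4, f = 0.01595, h_1 = f(L/D)V²/2g = 14.10 m
Pipe 2: V = 0.6490 m/s, Re = 1.41×10^5, ε/D = 2.52×10^-6, f = 0.01663, h_2 = f(L/D)V²/2g = 0.9648 m
Series → Q common, losses add: H = Σh = 15.06 m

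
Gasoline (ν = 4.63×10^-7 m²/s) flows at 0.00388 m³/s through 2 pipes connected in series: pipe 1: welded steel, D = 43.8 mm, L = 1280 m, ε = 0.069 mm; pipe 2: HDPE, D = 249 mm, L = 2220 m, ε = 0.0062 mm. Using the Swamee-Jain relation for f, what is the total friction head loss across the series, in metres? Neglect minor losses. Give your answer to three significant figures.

Pipe 1: V = 2.575 m/s, Re = 2.44×10^5, ε/D = 0.00158, f = 0.02303, h_1 = f(L/D)V²/2g = 227.5 m
Pipe 2: V = 0.07968 m/s, Re = 4.29×10^4, ε/D = 2.49×10^-5, f = 0.02160, h_2 = f(L/D)V²/2g = 0.06230 m
Series → Q common, losses add: H = Σh = 227.5 m

H ≈ 228 m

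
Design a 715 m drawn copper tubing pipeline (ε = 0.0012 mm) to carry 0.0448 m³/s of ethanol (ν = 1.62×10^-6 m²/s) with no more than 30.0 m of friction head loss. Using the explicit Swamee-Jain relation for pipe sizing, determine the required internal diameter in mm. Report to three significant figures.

Swamee-Jain (Type III): D = 0.66·[ε^1.25·(LQ²/(gh_f))^4.75 + ν·Q^9.4·(L/(gh_f))^5.2]^0.04
LQ²/(gh_f) = 0.004876; L/(gh_f) = 2.429
Term 1 = ε^1.25·(…)^4.75 = 4.14×10^-19; Term 2 = ν·Q^9.4·(…)^5.2 = 3.44×10^-17
D = 0.66·(4.14×10^-19 + 3.44×10^-17)^0.04 = 0.1449 m = 145 mm
Check: V = 2.72 m/s, Re = 2.43×10^5, f = 0.01505, h_f = 27.9 m ≈ 30.0 m ✓

D ≈ 145 mm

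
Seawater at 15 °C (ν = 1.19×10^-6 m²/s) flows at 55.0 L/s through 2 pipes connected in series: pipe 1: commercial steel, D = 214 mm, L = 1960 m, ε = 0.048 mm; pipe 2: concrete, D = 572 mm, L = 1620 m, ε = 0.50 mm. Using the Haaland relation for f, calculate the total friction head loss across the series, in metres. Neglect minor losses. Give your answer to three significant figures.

H ≈ 18.0 m

Pipe 1: V = 1.529 m/s, Re = 2.75×10^5, ε/D = 2.24×10^-4, f = 0.01640, h_1 = f(L/D)V²/2g = 17.90 m
Pipe 2: V = 0.2140 m/s, Re = 1.03×10^5, ε/D = 8.74×10^-4, f = 0.02146, h_2 = f(L/D)V²/2g = 0.1419 m
Series → Q common, losses add: H = Σh = 18.04 m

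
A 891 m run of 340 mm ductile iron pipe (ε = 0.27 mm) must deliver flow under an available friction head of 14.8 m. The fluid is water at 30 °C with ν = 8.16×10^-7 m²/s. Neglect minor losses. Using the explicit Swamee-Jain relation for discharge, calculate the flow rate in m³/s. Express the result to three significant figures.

Q ≈ 0.220 m³/s

Swamee-Jain (Type II): Q = -0.965·√(gD⁵h_f/L)·ln[ε/(3.7D) + √(3.17ν²L/(gD³h_f))]
√(gD⁵h_f/L) = √(9.81·0.340⁵·14.8/891) = 0.02721
ε/(3.7D) = 2.15×10^-4; √(3.17ν²L/(gD³h_f)) = 1.82×10^-5
Q = -0.965·0.02721·ln(2.328×10^-4) = 0.2197 m³/s
Check: V = 2.42 m/s, Re = 1.01×10^6, f = 0.01903, h_f = 14.9 m ≈ 14.8 m ✓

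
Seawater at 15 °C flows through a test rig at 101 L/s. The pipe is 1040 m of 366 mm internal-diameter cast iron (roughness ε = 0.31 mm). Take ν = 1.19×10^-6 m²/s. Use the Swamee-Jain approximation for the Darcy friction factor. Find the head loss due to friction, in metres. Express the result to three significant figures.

h_f ≈ 2.68 m

V = 4Q/(πD²) = 4·0.101/(π·0.366²) = 0.9600 m/s
Re = VD/ν = 0.9600·0.366/1.19×10^-6 = 2.95×10^5 → turbulent
ε/D = 0.31/366 = 8.47×10^-4
Swamee-Jain: f = 0.02010
h_f = f(L/D)V²/(2g) = 0.02010·(1040/0.366)·0.9600²/(2·9.81) = 2.683 m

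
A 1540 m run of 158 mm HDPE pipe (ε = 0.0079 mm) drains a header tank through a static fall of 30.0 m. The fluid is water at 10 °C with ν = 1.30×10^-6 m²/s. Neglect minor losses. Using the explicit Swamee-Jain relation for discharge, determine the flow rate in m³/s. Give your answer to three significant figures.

Swamee-Jain (Type II): Q = -0.965·√(gD⁵h_f/L)·ln[ε/(3.7D) + √(3.17ν²L/(gD³h_f))]
√(gD⁵h_f/L) = √(9.81·0.158⁵·30.0/1540) = 0.004338
ε/(3.7D) = 1.35×10^-5; √(3.17ν²L/(gD³h_f)) = 8.43×10^-5
Q = -0.965·0.004338·ln(9.782×10^-5) = 0.03865 m³/s
Check: V = 1.97 m/s, Re = 2.40×10^5, f = 0.01549, h_f = 29.9 m ≈ 30.0 m ✓

Q ≈ 0.0386 m³/s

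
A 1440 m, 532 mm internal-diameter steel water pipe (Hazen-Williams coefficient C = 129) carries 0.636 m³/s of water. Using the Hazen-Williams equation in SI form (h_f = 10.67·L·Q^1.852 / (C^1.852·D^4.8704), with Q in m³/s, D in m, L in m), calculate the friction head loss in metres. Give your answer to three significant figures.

h_f = 10.67·1440·0.636^1.852 / (129^1.852·0.532^4.8704) = 17.73 m

h_f ≈ 17.7 m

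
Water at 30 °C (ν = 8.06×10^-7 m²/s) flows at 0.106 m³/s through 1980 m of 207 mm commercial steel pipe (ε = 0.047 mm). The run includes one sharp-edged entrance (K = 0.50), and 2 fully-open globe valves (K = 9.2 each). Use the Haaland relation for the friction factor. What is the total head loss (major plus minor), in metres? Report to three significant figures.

H_L ≈ 82.4 m

V = 4Q/(πD²) = 3.150 m/s; V²/2g = 0.5057 m
Re = 8.09×10^5, ε/D = 2.27×10^-4 → f = 0.01505 (Haaland)
Major: h_f = f(L/D)·V²/2g = 0.01505·9565·0.5057 = 72.81 m
Minor: ΣK = 18.9; h_m = ΣK·V²/2g = 9.557 m
Total H_L = 72.81 + 9.557 = 82.36 m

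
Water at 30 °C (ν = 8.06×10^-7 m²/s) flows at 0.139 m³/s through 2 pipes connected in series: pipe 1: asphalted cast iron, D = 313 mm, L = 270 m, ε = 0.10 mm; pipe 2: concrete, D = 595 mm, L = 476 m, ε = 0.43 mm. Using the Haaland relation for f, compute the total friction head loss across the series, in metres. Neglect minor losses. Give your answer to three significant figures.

H ≈ 2.49 m

Pipe 1: V = 1.806 m/s, Re = 7.02×10^5, ε/D = 3.19×10^-4, f = 0.01601, h_1 = f(L/D)V²/2g = 2.297 m
Pipe 2: V = 0.4999 m/s, Re = 3.69×10^5, ε/D = 7.23×10^-4, f = 0.01908, h_2 = f(L/D)V²/2g = 0.1944 m
Series → Q common, losses add: H = Σh = 2.492 m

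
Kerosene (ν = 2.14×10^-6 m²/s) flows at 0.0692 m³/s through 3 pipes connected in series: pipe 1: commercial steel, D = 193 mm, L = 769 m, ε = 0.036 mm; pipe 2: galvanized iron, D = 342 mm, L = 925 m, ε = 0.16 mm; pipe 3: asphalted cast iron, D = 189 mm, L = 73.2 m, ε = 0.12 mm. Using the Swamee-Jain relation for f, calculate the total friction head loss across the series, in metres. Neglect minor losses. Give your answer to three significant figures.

Pipe 1: V = 2.365 m/s, Re = 2.13×10^5, ε/D = 1.87×10^-4, f = 0.01689, h_1 = f(L/D)V²/2g = 19.19 m
Pipe 2: V = 0.7533 m/s, Re = 1.20×10^5, ε/D = 4.68×10^-4, f = 0.01981, h_2 = f(L/D)V²/2g = 1.549 m
Pipe 3: V = 2.467 m/s, Re = 2.18×10^5, ε/D = 6.35×10^-4, f = 0.01948, h_3 = f(L/D)V²/2g = 2.340 m
Series → Q common, losses add: H = Σh = 23.08 m

H ≈ 23.1 m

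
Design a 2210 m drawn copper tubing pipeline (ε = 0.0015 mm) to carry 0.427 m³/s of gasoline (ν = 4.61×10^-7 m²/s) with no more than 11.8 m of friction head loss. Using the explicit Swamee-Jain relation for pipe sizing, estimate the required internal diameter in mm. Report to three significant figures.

D ≈ 494 mm

Swamee-Jain (Type III): D = 0.66·[ε^1.25·(LQ²/(gh_f))^4.75 + ν·Q^9.4·(L/(gh_f))^5.2]^0.04
LQ²/(gh_f) = 3.481; L/(gh_f) = 19.09
Term 1 = ε^1.25·(…)^4.75 = 1.96×10^-5; Term 2 = ν·Q^9.4·(…)^5.2 = 7.08×10^-4
D = 0.66·(1.96×10^-5 + 7.08×10^-4)^0.04 = 0.4943 m = 494 mm
Check: V = 2.22 m/s, Re = 2.39×10^6, f = 0.01021, h_f = 11.5 m ≈ 11.8 m ✓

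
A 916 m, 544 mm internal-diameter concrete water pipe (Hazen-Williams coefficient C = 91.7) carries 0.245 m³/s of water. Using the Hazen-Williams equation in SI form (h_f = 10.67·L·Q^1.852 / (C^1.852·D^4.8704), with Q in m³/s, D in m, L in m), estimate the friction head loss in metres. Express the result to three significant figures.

h_f = 10.67·916·0.245^1.852 / (91.7^1.852·0.544^4.8704) = 3.253 m

h_f ≈ 3.25 m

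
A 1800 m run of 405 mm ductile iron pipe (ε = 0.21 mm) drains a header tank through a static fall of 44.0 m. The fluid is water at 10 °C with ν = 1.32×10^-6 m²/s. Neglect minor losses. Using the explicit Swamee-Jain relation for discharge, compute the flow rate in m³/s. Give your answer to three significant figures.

Swamee-Jain (Type II): Q = -0.965·√(gD⁵h_f/L)·ln[ε/(3.7D) + √(3.17ν²L/(gD³h_f))]
√(gD⁵h_f/L) = √(9.81·0.405⁵·44.0/1800) = 0.05112
ε/(3.7D) = 1.40×10^-4; √(3.17ν²L/(gD³h_f)) = 1.86×10^-5
Q = -0.965·0.05112·ln(1.588×10^-4) = 0.4315 m³/s
Check: V = 3.35 m/s, Re = 1.03×10^6, f = 0.01741, h_f = 44.3 m ≈ 44.0 m ✓

Q ≈ 0.432 m³/s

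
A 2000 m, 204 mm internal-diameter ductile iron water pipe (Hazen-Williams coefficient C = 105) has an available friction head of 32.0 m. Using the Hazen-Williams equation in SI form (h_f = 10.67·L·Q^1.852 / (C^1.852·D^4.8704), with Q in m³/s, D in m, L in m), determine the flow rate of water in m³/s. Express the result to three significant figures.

Rearranging: Q = [h_f·C^1.852·D^4.8704 / (10.67·L)]^(1/1.852)
Q = [32.0·105^1.852·0.204^4.8704 / (10.67·2000)]^0.540 = 0.04795 m³/s

Q ≈ 0.0480 m³/s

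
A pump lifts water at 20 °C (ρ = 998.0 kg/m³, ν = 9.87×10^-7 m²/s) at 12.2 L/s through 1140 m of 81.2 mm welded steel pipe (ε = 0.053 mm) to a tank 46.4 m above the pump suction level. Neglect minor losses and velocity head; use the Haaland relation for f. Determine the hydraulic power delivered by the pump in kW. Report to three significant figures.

V = 4Q/(πD²) = 2.356 m/s; Re = 1.94×10^5; ε/D = 6.53×10^-4; f = 0.01945
h_f = f(L/D)V²/2g = 77.23 m
Total head H = z + h_f = 46.4 + 77.23 = 123.6 m
P_hyd = ρgQH = 998.0·9.81·0.0122·123.6 = 14.77 kW

P_hyd ≈ 14.8 kW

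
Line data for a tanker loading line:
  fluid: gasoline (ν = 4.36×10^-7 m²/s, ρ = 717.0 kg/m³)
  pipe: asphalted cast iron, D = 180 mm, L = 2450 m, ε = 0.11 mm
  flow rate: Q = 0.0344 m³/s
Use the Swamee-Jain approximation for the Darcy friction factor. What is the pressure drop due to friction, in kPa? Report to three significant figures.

V = 4Q/(πD²) = 4·0.0344/(π·0.180²) = 1.352 m/s
Re = VD/ν = 1.352·0.180/4.36×10^-7 = 5.58×10^5 → turbulent
ε/D = 0.11/180 = 6.11×10^-4
Swamee-Jain: f = 0.01835
h_f = f(L/D)V²/(2g) = 0.01835·(2450/0.180)·1.352²/(2·9.81) = 23.27 m
Δp = ρg·h_f = 717.0·9.81·23.27 = 163.7 kPa

Δp ≈ 164 kPa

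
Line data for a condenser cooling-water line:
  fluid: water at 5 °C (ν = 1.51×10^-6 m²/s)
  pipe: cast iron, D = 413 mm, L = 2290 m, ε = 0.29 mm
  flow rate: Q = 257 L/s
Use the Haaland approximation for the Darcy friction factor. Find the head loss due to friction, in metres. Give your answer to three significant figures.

V = 4Q/(πD²) = 4·0.257/(π·0.413²) = 1.918 m/s
Re = VD/ν = 1.918·0.413/1.51×10^-6 = 5.25×10^5 → turbulent
ε/D = 0.29/413 = 7.02×10^-4
Haaland: f = 0.01872
h_f = f(L/D)V²/(2g) = 0.01872·(2290/0.413)·1.918²/(2·9.81) = 19.47 m

h_f ≈ 19.5 m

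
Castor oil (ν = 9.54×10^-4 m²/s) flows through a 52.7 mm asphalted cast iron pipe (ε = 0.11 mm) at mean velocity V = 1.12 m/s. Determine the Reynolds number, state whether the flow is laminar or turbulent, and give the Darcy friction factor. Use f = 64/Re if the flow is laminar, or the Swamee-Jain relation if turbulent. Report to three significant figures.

Re ≈ 61.9; laminar; f = 64/Re ≈ 1.03

Re = VD/ν = 1.120·0.0527/9.54×10^-4 = 61.9
Re < 2300 → laminar → f = 64/Re = 1.034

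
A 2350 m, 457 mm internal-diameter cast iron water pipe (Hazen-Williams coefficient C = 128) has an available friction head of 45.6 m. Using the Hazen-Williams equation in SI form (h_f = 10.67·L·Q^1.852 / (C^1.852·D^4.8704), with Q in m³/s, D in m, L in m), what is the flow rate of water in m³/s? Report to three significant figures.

Rearranging: Q = [h_f·C^1.852·D^4.8704 / (10.67·L)]^(1/1.852)
Q = [45.6·128^1.852·0.457^4.8704 / (10.67·2350)]^0.540 = 0.5410 m³/s

Q ≈ 0.541 m³/s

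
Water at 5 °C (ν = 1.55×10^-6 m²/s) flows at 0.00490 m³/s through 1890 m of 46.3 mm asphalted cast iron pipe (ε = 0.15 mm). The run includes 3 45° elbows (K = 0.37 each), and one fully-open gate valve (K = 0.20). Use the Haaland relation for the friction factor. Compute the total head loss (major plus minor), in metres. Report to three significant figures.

V = 4Q/(πD²) = 2.910 m/s; V²/2g = 0.4317 m
Re = 8.69×10^4, ε/D = 0.00324 → f = 0.02807 (Haaland)
Major: h_f = f(L/D)·V²/2g = 0.02807·40821·0.4317 = 494.6 m
Minor: ΣK = 1.31; h_m = ΣK·V²/2g = 0.5655 m
Total H_L = 494.6 + 0.5655 = 495.2 m

H_L ≈ 495 m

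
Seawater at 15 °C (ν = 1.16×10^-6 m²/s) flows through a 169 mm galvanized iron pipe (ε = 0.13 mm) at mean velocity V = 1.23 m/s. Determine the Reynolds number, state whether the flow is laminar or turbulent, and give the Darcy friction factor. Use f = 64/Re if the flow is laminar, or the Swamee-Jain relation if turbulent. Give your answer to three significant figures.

Re ≈ 1.79×10^5; turbulent; f ≈ 0.0204

Re = VD/ν = 1.230·0.169/1.16×10^-6 = 1.79×10^5
Re > 4000 → turbulent; ε/D = 7.69×10^-4
Swamee-Jain: f = 0.02039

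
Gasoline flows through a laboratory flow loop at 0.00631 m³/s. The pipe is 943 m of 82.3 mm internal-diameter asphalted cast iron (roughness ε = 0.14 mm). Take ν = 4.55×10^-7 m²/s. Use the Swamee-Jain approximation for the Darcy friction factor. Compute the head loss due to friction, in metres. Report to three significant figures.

V = 4Q/(πD²) = 4·0.00631/(π·0.0823²) = 1.186 m/s
Re = VD/ν = 1.186·0.0823/4.55×10^-7 = 2.15×10^5 → turbulent
ε/D = 0.14/82.3 = 0.00170
Swamee-Jain: f = 0.02354
h_f = f(L/D)V²/(2g) = 0.02354·(943/0.0823)·1.186²/(2·9.81) = 19.34 m

h_f ≈ 19.3 m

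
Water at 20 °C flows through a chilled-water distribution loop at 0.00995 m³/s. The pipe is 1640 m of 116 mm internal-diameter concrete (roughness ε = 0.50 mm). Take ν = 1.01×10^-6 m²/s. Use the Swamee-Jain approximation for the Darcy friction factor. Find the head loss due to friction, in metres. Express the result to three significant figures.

V = 4Q/(πD²) = 4·0.00995/(π·0.116²) = 0.9415 m/s
Re = VD/ν = 0.9415·0.116/1.01×10^-6 = 1.08×10^5 → turbulent
ε/D = 0.50/116 = 0.00431
Swamee-Jain: f = 0.03025
h_f = f(L/D)V²/(2g) = 0.03025·(1640/0.116)·0.9415²/(2·9.81) = 19.32 m

h_f ≈ 19.3 m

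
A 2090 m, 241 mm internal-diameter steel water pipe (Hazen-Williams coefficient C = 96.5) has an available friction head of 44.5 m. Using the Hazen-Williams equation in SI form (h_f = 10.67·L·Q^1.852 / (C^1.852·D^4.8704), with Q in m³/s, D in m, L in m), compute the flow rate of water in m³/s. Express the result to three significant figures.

Rearranging: Q = [h_f·C^1.852·D^4.8704 / (10.67·L)]^(1/1.852)
Q = [44.5·96.5^1.852·0.241^4.8704 / (10.67·2090)]^0.540 = 0.07971 m³/s

Q ≈ 0.0797 m³/s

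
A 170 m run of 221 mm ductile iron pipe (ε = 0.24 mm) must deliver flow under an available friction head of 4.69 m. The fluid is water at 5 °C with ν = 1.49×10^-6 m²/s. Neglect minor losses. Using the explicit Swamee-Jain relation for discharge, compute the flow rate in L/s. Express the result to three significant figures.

Q ≈ 92.0 L/s

Swamee-Jain (Type II): Q = -0.965·√(gD⁵h_f/L)·ln[ε/(3.7D) + √(3.17ν²L/(gD³h_f))]
√(gD⁵h_f/L) = √(9.81·0.221⁵·4.69/170) = 0.01194
ε/(3.7D) = 2.94×10^-4; √(3.17ν²L/(gD³h_f)) = 4.91×10^-5
Q = -0.965·0.01194·ln(3.426×10^-4) = 0.09197 m³/s
Check: V = 2.40 m/s, Re = 3.56×10^5, f = 0.02095, h_f = 4.72 m ≈ 4.69 m ✓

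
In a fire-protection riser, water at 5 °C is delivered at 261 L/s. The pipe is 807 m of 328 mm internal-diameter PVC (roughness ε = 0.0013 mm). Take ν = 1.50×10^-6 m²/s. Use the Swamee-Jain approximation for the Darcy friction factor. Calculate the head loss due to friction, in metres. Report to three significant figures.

V = 4Q/(πD²) = 4·0.261/(π·0.328²) = 3.089 m/s
Re = VD/ν = 3.089·0.328/1.50×10^-6 = 6.75×10^5 → turbulent
ε/D = 0.0013/328 = 3.96×10^-6
Swamee-Jain: f = 0.01249
h_f = f(L/D)V²/(2g) = 0.01249·(807/0.328)·3.089²/(2·9.81) = 14.95 m

h_f ≈ 14.9 m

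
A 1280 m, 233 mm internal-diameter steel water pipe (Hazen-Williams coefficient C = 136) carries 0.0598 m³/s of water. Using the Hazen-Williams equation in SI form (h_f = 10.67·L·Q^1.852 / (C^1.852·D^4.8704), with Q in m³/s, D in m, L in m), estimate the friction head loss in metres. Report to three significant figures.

h_f ≈ 9.99 m

h_f = 10.67·1280·0.0598^1.852 / (136^1.852·0.233^4.8704) = 9.994 m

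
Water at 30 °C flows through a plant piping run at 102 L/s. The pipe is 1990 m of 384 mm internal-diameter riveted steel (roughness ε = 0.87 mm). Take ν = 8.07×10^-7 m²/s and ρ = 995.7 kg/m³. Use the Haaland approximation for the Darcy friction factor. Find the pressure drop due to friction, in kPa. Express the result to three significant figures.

Δp ≈ 49.3 kPa

V = 4Q/(πD²) = 4·0.102/(π·0.384²) = 0.8807 m/s
Re = VD/ν = 0.8807·0.384/8.07×10^-7 = 4.19×10^5 → turbulent
ε/D = 0.87/384 = 0.00227
Haaland: f = 0.02462
h_f = f(L/D)V²/(2g) = 0.02462·(1990/0.384)·0.8807²/(2·9.81) = 5.044 m
Δp = ρg·h_f = 995.7·9.81·5.044 = 49.27 kPa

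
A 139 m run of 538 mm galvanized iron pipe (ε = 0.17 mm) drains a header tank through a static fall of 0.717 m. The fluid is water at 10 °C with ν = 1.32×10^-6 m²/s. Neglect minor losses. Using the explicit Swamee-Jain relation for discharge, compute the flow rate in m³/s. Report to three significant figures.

Swamee-Jain (Type II): Q = -0.965·√(gD⁵h_f/L)·ln[ε/(3.7D) + √(3.17ν²L/(gD³h_f))]
√(gD⁵h_f/L) = √(9.81·0.538⁵·0.717/139) = 0.04776
ε/(3.7D) = 8.54×10^-5; √(3.17ν²L/(gD³h_f)) = 2.65×10^-5
Q = -0.965·0.04776·ln(1.119×10^-4) = 0.4193 m³/s
Check: V = 1.84 m/s, Re = 7.52×10^5, f = 0.01611, h_f = 0.722 m ≈ 0.717 m ✓

Q ≈ 0.419 m³/s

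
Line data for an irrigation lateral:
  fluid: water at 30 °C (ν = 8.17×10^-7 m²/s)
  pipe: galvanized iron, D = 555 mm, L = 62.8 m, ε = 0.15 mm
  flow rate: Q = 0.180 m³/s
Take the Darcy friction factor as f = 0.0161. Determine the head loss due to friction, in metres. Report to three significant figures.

h_f ≈ 0.0514 m

V = 4Q/(πD²) = 4·0.180/(π·0.555²) = 0.7440 m/s
h_f = f(L/D)V²/(2g) = 0.01610·(62.8/0.555)·0.7440²/(2·9.81) = 0.05140 m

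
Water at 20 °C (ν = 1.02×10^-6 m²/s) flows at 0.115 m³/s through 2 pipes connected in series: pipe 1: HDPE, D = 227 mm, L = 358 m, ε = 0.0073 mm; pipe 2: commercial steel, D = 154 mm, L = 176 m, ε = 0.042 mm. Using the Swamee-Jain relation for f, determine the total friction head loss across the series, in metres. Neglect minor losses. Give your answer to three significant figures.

H ≈ 43.1 m

Pipe 1: V = 2.842 m/s, Re = 6.32×10^5, ε/D = 3.22×10^-5, f = 0.01312, h_1 = f(L/D)V²/2g = 8.518 m
Pipe 2: V = 6.174 m/s, Re = 9.32×10^5, ε/D = 2.73×10^-4, f = 0.01556, h_2 = f(L/D)V²/2g = 34.55 m
Series → Q common, losses add: H = Σh = 43.06 m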